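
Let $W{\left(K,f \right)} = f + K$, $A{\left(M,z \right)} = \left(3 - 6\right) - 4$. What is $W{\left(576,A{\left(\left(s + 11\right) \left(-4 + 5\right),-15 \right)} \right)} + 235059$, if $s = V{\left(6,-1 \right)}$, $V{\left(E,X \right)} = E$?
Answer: $235628$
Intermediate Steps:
$s = 6$
$A{\left(M,z \right)} = -7$ ($A{\left(M,z \right)} = \left(3 - 6\right) - 4 = -3 - 4 = -7$)
$W{\left(K,f \right)} = K + f$
$W{\left(576,A{\left(\left(s + 11\right) \left(-4 + 5\right),-15 \right)} \right)} + 235059 = \left(576 - 7\right) + 235059 = 569 + 235059 = 235628$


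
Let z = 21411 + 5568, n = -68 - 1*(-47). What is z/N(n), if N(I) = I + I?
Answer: -8993/14 ≈ -642.36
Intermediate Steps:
n = -21 (n = -68 + 47 = -21)
N(I) = 2*I
z = 26979
z/N(n) = 26979/((2*(-21))) = 26979/(-42) = 26979*(-1/42) = -8993/14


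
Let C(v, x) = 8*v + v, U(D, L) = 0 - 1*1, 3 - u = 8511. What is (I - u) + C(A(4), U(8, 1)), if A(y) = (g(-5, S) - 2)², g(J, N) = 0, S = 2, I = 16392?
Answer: 24936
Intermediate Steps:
u = -8508 (u = 3 - 1*8511 = 3 - 8511 = -8508)
U(D, L) = -1 (U(D, L) = 0 - 1 = -1)
A(y) = 4 (A(y) = (0 - 2)² = (-2)² = 4)
C(v, x) = 9*v
(I - u) + C(A(4), U(8, 1)) = (16392 - 1*(-8508)) + 9*4 = (16392 + 8508) + 36 = 24900 + 36 = 24936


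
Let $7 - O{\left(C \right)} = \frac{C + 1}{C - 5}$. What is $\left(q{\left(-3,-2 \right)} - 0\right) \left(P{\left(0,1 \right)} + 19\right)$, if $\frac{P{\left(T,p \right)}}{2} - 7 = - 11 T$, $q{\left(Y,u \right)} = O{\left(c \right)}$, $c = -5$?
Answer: $\frac{1089}{5} \approx 217.8$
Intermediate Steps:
$O{\left(C \right)} = 7 - \frac{1 + C}{-5 + C}$ ($O{\left(C \right)} = 7 - \frac{C + 1}{C - 5} = 7 - \frac{1 + C}{-5 + C}$)
$q{\left(Y,u \right)} = \frac{33}{5}$ ($q{\left(Y,u \right)} = \frac{6 \left(-6 - 5\right)}{-5 - 5} = 6 \frac{1}{-10} \left(-11\right) = 6 \left(- \frac{1}{10}\right) \left(-11\right) = \frac{33}{5}$)
$P{\left(T,p \right)} = 14 - 22 T$ ($P{\left(T,p \right)} = 14 + 2 \left(- 11 T\right) = 14 - 22 T$)
$\left(q{\left(-3,-2 \right)} - 0\right) \left(P{\left(0,1 \right)} + 19\right) = \left(\frac{33}{5} - 0\right) \left(\left(14 - 0\right) + 19\right) = \left(\frac{33}{5} + 0\right) \left(\left(14 + 0\right) + 19\right) = \frac{33 \left(14 + 19\right)}{5} = \frac{33}{5} \cdot 33 = \frac{1089}{5}$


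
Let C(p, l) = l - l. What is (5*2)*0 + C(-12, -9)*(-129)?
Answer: 0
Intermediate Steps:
C(p, l) = 0
(5*2)*0 + C(-12, -9)*(-129) = (5*2)*0 + 0*(-129) = 10*0 + 0 = 0 + 0 = 0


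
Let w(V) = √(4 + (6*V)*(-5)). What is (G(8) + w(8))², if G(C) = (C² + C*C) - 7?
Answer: 14405 + 484*I*√59 ≈ 14405.0 + 3717.7*I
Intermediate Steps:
G(C) = -7 + 2*C² (G(C) = (C² + C²) - 7 = 2*C² - 7 = -7 + 2*C²)
w(V) = √(4 - 30*V)
(G(8) + w(8))² = ((-7 + 2*8²) + √(4 - 30*8))² = ((-7 + 2*64) + √(4 - 240))² = ((-7 + 128) + √(-236))² = (121 + 2*I*√59)²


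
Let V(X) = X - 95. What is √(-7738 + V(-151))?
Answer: 4*I*√499 ≈ 89.353*I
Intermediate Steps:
V(X) = -95 + X
√(-7738 + V(-151)) = √(-7738 + (-95 - 151)) = √(-7738 - 246) = √(-7984) = 4*I*√499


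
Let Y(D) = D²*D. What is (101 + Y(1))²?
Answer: 10404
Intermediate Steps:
Y(D) = D³
(101 + Y(1))² = (101 + 1³)² = (101 + 1)² = 102² = 10404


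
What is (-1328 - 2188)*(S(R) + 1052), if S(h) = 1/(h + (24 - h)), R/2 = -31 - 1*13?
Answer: -7397957/2 ≈ -3.6990e+6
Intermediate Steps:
R = -88 (R = 2*(-31 - 1*13) = 2*(-31 - 13) = 2*(-44) = -88)
S(h) = 1/24
(-1328 - 2188)*(S(R) + 1052) = (-1328 - 2188)*(1/24 + 1052) = -3516*25249/24 = -7397957/2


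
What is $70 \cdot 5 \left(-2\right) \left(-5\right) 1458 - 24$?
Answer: $5102976$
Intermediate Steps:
$70 \cdot 5 \left(-2\right) \left(-5\right) 1458 - 24 = 70 \left(\left(-10\right) \left(-5\right)\right) 1458 - 24 = 70 \cdot 50 \cdot 1458 - 24 = 3500 \cdot 1458 - 24 = 5103000 - 24 = 5102976$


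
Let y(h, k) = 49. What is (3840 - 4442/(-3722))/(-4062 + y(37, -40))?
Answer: -7148461/7468193 ≈ -0.95719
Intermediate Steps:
(3840 - 4442/(-3722))/(-4062 + y(37, -40)) = (3840 - 4442/(-3722))/(-4062 + 49) = (3840 - 4442*(-1/3722))/(-4013) = (3840 + 2221/1861)*(-1/4013) = (7148461/1861)*(-1/4013) = -7148461/7468193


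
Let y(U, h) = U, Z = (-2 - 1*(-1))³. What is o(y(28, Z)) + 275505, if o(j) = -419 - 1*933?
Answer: 274153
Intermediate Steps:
Z = -1 (Z = (-2 + 1)³ = (-1)³ = -1)
o(j) = -1352 (o(j) = -419 - 933 = -1352)
o(y(28, Z)) + 275505 = -1352 + 275505 = 274153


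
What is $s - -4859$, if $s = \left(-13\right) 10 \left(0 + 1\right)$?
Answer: $4729$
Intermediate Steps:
$s = -130$ ($s = \left(-130\right) 1 = -130$)
$s - -4859 = -130 - -4859 = -130 + 4859 = 4729$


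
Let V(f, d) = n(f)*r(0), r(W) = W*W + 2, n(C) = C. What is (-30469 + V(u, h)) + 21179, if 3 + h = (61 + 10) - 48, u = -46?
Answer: -9382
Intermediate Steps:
r(W) = 2 + W² (r(W) = W² + 2 = 2 + W²)
h = 20 (h = -3 + ((61 + 10) - 48) = -3 + (71 - 48) = -3 + 23 = 20)
V(f, d) = 2*f (V(f, d) = f*(2 + 0²) = f*(2 + 0) = f*2 = 2*f)
(-30469 + V(u, h)) + 21179 = (-30469 + 2*(-46)) + 21179 = (-30469 - 92) + 21179 = -30561 + 21179 = -9382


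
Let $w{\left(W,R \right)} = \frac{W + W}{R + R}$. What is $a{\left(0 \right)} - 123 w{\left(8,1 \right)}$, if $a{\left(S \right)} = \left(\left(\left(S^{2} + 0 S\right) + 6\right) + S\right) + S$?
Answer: $-978$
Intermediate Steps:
$a{\left(S \right)} = 6 + S^{2} + 2 S$ ($a{\left(S \right)} = \left(\left(\left(S^{2} + 0\right) + 6\right) + S\right) + S = \left(\left(S^{2} + 6\right) + S\right) + S = \left(\left(6 + S^{2}\right) + S\right) + S = \left(6 + S + S^{2}\right) + S = 6 + S^{2} + 2 S$)
$w{\left(W,R \right)} = \frac{W}{R}$ ($w{\left(W,R \right)} = \frac{2 W}{2 R} = 2 W \frac{1}{2 R} = \frac{W}{R}$)
$a{\left(0 \right)} - 123 w{\left(8,1 \right)} = \left(6 + 0^{2} + 2 \cdot 0\right) - 123 \cdot \frac{8}{1} = \left(6 + 0 + 0\right) - 123 \cdot 8 \cdot 1 = 6 - 984 = -978$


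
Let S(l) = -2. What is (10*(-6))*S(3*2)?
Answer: 120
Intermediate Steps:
(10*(-6))*S(3*2) = (10*(-6))*(-2) = -60*(-2) = 120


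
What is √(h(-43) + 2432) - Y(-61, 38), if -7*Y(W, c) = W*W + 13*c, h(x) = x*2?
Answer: 4215/7 + √2346 ≈ 650.58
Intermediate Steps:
h(x) = 2*x
Y(W, c) = -13*c/7 - W²/7 (Y(W, c) = -(W*W + 13*c)/7 = -(W² + 13*c)/7 = -13*c/7 - W²/7)
√(h(-43) + 2432) - Y(-61, 38) = √(2*(-43) + 2432) - (-13/7*38 - ⅐*(-61)²) = √(-86 + 2432) - (-494/7 - ⅐*3721) = √2346 - (-494/7 - 3721/7) = √2346 - 1*(-4215/7) = √2346 + 4215/7 = 4215/7 + √2346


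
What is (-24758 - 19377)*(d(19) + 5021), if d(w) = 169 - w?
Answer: -228222085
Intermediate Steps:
(-24758 - 19377)*(d(19) + 5021) = (-24758 - 19377)*((169 - 1*19) + 5021) = -44135*((169 - 19) + 5021) = -44135*(150 + 5021) = -44135*5171 = -228222085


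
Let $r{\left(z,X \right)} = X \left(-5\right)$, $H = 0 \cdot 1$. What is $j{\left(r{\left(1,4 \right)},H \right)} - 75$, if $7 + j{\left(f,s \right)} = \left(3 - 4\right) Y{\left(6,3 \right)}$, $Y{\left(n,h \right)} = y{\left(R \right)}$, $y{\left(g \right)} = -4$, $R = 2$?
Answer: $-78$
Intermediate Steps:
$H = 0$
$r{\left(z,X \right)} = - 5 X$
$Y{\left(n,h \right)} = -4$
$j{\left(f,s \right)} = -3$ ($j{\left(f,s \right)} = -7 + \left(3 - 4\right) \left(-4\right) = -7 - -4 = -7 + 4 = -3$)
$j{\left(r{\left(1,4 \right)},H \right)} - 75 = -3 - 75 = -78$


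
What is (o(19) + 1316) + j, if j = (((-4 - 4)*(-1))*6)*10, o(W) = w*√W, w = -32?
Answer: 1796 - 32*√19 ≈ 1656.5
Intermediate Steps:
o(W) = -32*√W
j = 480 (j = (-8*(-1)*6)*10 = (8*6)*10 = 48*10 = 480)
(o(19) + 1316) + j = (-32*√19 + 1316) + 480 = (1316 - 32*√19) + 480 = 1796 - 32*√19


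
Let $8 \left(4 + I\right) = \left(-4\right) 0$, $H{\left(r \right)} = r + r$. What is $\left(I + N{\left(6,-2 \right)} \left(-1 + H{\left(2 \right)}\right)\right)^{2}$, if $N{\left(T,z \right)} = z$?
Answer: $100$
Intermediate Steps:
$H{\left(r \right)} = 2 r$
$I = -4$ ($I = -4 + \frac{\left(-4\right) 0}{8} = -4 + \frac{1}{8} \cdot 0 = -4 + 0 = -4$)
$\left(I + N{\left(6,-2 \right)} \left(-1 + H{\left(2 \right)}\right)\right)^{2} = \left(-4 - 2 \left(-1 + 2 \cdot 2\right)\right)^{2} = \left(-4 - 2 \left(-1 + 4\right)\right)^{2} = \left(-4 - 6\right)^{2} = \left(-10\right)^{2} = 100$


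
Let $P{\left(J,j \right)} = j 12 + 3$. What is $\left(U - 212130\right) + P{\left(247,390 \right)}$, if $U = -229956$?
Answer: $-437403$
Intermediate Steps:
$P{\left(J,j \right)} = 3 + 12 j$ ($P{\left(J,j \right)} = 12 j + 3 = 3 + 12 j$)
$\left(U - 212130\right) + P{\left(247,390 \right)} = \left(-229956 - 212130\right) + \left(3 + 12 \cdot 390\right) = -442086 + \left(3 + 4680\right) = -442086 + 4683 = -437403$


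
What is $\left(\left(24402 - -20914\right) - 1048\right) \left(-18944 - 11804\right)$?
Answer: $-1361152464$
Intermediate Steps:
$\left(\left(24402 - -20914\right) - 1048\right) \left(-18944 - 11804\right) = \left(\left(24402 + 20914\right) - 1048\right) \left(-30748\right) = \left(45316 - 1048\right) \left(-30748\right) = 44268 \left(-30748\right) = -1361152464$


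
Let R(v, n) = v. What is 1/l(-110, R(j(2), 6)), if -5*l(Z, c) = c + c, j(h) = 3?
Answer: -5/6 ≈ -0.83333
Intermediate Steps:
l(Z, c) = -2*c/5 (l(Z, c) = -(c + c)/5 = -2*c/5)
1/l(-110, R(j(2), 6)) = 1/(-2/5*3) = 1/(-6/5) = -5/6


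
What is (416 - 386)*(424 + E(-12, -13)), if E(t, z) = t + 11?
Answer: 12690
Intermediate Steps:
E(t, z) = 11 + t
(416 - 386)*(424 + E(-12, -13)) = (416 - 386)*(424 + (11 - 12)) = 30*(424 - 1) = 30*423 = 12690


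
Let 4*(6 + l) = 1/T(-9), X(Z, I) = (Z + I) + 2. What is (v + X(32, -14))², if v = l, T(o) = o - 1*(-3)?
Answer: 112225/576 ≈ 194.83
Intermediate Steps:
X(Z, I) = 2 + I + Z (X(Z, I) = (I + Z) + 2 = 2 + I + Z)
T(o) = 3 + o (T(o) = o + 3 = 3 + o)
l = -145/24 (l = -6 + 1/(4*(3 - 9)) = -6 + (¼)/(-6) = -6 + (¼)*(-⅙) = -6 - 1/24 = -145/24 ≈ -6.0417)
v = -145/24 ≈ -6.0417
(v + X(32, -14))² = (-145/24 + (2 - 14 + 32))² = (-145/24 + 20)² = (335/24)² = 112225/576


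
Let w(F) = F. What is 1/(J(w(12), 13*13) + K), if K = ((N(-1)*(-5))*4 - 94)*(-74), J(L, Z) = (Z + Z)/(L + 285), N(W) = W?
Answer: 297/1626710 ≈ 0.00018258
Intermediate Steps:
J(L, Z) = 2*Z/(285 + L) (J(L, Z) = (2*Z)/(285 + L) = 2*Z/(285 + L))
K = 5476 (K = (-1*(-5)*4 - 94)*(-74) = (5*4 - 94)*(-74) = (20 - 94)*(-74) = -74*(-74) = 5476)
1/(J(w(12), 13*13) + K) = 1/(2*(13*13)/(285 + 12) + 5476) = 1/(2*169/297 + 5476) = 1/(2*169*(1/297) + 5476) = 1/(338/297 + 5476) = 1/(1626710/297) = 297/1626710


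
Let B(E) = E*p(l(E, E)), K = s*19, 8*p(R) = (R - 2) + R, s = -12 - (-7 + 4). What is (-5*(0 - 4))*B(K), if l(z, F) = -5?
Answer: 5130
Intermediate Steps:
s = -9 (s = -12 - 1*(-3) = -12 + 3 = -9)
p(R) = -1/4 + R/4 (p(R) = ((R - 2) + R)/8 = ((-2 + R) + R)/8 = (-2 + 2*R)/8 = -1/4 + R/4)
K = -171 (K = -9*19 = -171)
B(E) = -3*E/2 (B(E) = E*(-1/4 + (1/4)*(-5)) = E*(-1/4 - 5/4) = E*(-3/2) = -3*E/2)
(-5*(0 - 4))*B(K) = (-5*(0 - 4))*(-3/2*(-171)) = -5*(-4)*(513/2) = 20*(513/2) = 5130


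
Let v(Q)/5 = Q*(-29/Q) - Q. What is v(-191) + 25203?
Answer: 26013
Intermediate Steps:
v(Q) = -145 - 5*Q (v(Q) = 5*(Q*(-29/Q) - Q) = 5*(-29 - Q) = -145 - 5*Q)
v(-191) + 25203 = (-145 - 5*(-191)) + 25203 = (-145 + 955) + 25203 = 810 + 25203 = 26013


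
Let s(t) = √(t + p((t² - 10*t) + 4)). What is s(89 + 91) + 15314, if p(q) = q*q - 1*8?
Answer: 15314 + 2*√234151247 ≈ 45918.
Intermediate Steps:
p(q) = -8 + q² (p(q) = q² - 8 = -8 + q²)
s(t) = √(-8 + t + (4 + t² - 10*t)²) (s(t) = √(t + (-8 + ((t² - 10*t) + 4)²)) = √(t + (-8 + (4 + t² - 10*t)²)) = √(-8 + t + (4 + t² - 10*t)²))
s(89 + 91) + 15314 = √(-8 + (89 + 91) + (4 + (89 + 91)² - 10*(89 + 91))²) + 15314 = √(-8 + 180 + (4 + 180² - 10*180)²) + 15314 = √(-8 + 180 + (4 + 32400 - 1800)²) + 15314 = √(-8 + 180 + 30604²) + 15314 = √(-8 + 180 + 936604816) + 15314 = √936604988 + 15314 = 2*√234151247 + 15314 = 15314 + 2*√234151247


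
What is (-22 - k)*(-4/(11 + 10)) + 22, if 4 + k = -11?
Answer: 70/3 ≈ 23.333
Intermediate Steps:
k = -15 (k = -4 - 11 = -15)
(-22 - k)*(-4/(11 + 10)) + 22 = (-22 - 1*(-15))*(-4/(11 + 10)) + 22 = (-22 + 15)*(-4/21) + 22 = -(-4)/3 + 22 = -7*(-4/21) + 22 = 4/3 + 22 = 70/3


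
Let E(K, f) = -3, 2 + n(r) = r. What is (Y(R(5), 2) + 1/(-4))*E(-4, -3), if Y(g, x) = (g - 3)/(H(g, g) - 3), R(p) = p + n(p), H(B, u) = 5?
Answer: -27/4 ≈ -6.7500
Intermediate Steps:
n(r) = -2 + r
R(p) = -2 + 2*p (R(p) = p + (-2 + p) = -2 + 2*p)
Y(g, x) = -3/2 + g/2 (Y(g, x) = (g - 3)/(5 - 3) = (-3 + g)/2 = (-3 + g)*(½) = -3/2 + g/2)
(Y(R(5), 2) + 1/(-4))*E(-4, -3) = ((-3/2 + (-2 + 2*5)/2) + 1/(-4))*(-3) = ((-3/2 + (-2 + 10)/2) - ¼)*(-3) = ((-3/2 + (½)*8) - ¼)*(-3) = ((-3/2 + 4) - ¼)*(-3) = (5/2 - ¼)*(-3) = (9/4)*(-3) = -27/4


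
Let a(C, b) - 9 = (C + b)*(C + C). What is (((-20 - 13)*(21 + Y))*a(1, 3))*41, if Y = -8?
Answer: -299013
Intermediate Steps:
a(C, b) = 9 + 2*C*(C + b) (a(C, b) = 9 + (C + b)*(C + C) = 9 + (C + b)*(2*C) = 9 + 2*C*(C + b))
(((-20 - 13)*(21 + Y))*a(1, 3))*41 = (((-20 - 13)*(21 - 8))*(9 + 2*1² + 2*1*3))*41 = ((-33*13)*(9 + 2*1 + 6))*41 = -429*(9 + 2 + 6)*41 = -429*17*41 = -7293*41 = -299013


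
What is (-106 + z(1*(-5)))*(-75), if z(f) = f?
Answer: 8325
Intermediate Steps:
(-106 + z(1*(-5)))*(-75) = (-106 + 1*(-5))*(-75) = (-106 - 5)*(-75) = -111*(-75) = 8325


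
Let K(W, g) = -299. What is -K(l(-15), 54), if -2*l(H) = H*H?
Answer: 299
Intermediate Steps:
l(H) = -H**2/2 (l(H) = -H*H/2 = -H**2/2)
-K(l(-15), 54) = -1*(-299) = 299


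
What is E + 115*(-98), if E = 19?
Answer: -11251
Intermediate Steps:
E + 115*(-98) = 19 + 115*(-98) = 19 - 11270 = -11251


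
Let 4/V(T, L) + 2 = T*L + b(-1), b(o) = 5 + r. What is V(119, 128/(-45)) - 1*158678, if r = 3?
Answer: -1187070208/7481 ≈ -1.5868e+5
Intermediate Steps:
b(o) = 8 (b(o) = 5 + 3 = 8)
V(T, L) = 4/(6 + L*T) (V(T, L) = 4/(-2 + (T*L + 8)) = 4/(-2 + (L*T + 8)) = 4/(-2 + (8 + L*T)) = 4/(6 + L*T))
V(119, 128/(-45)) - 1*158678 = 4/(6 + (128/(-45))*119) - 1*158678 = 4/(6 + (128*(-1/45))*119) - 158678 = 4/(6 - 128/45*119) - 158678 = 4/(6 - 15232/45) - 158678 = 4/(-14962/45) - 158678 = 4*(-45/14962) - 158678 = -90/7481 - 158678 = -1187070208/7481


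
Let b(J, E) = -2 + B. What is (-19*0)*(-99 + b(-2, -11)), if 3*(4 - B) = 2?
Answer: 0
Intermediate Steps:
B = 10/3 (B = 4 - 1/3*2 = 4 - 2/3 = 10/3 ≈ 3.3333)
b(J, E) = 4/3 (b(J, E) = -2 + 10/3 = 4/3)
(-19*0)*(-99 + b(-2, -11)) = (-19*0)*(-99 + 4/3) = 0*(-293/3) = 0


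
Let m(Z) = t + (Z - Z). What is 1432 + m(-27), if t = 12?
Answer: 1444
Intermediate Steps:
m(Z) = 12 (m(Z) = 12 + (Z - Z) = 12 + 0 = 12)
1432 + m(-27) = 1432 + 12 = 1444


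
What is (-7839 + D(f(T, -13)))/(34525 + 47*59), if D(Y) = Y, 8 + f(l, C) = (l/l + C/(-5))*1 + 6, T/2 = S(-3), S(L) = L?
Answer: -39187/186490 ≈ -0.21013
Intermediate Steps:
T = -6 (T = 2*(-3) = -6)
f(l, C) = -1 - C/5 (f(l, C) = -8 + ((l/l + C/(-5))*1 + 6) = -8 + ((1 + C*(-⅕))*1 + 6) = -8 + ((1 - C/5)*1 + 6) = -8 + ((1 - C/5) + 6) = -8 + (7 - C/5) = -1 - C/5)
(-7839 + D(f(T, -13)))/(34525 + 47*59) = (-7839 + (-1 - ⅕*(-13)))/(34525 + 47*59) = (-7839 + (-1 + 13/5))/(34525 + 2773) = (-7839 + 8/5)/37298 = -39187/5*1/37298 = -39187/186490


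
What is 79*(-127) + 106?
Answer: -9927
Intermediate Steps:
79*(-127) + 106 = -10033 + 106 = -9927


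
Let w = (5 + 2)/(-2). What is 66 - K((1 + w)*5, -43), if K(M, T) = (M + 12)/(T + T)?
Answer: 11351/172 ≈ 65.994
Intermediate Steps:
w = -7/2 (w = 7*(-½) = -7/2 ≈ -3.5000)
K(M, T) = (12 + M)/(2*T) (K(M, T) = (12 + M)/((2*T)) = (12 + M)*(1/(2*T)) = (12 + M)/(2*T))
66 - K((1 + w)*5, -43) = 66 - (12 + (1 - 7/2)*5)/(2*(-43)) = 66 - (-1)*(12 - 5/2*5)/(2*43) = 66 - (-1)*(12 - 25/2)/(2*43) = 66 - (-1)*(-1)/(2*43*2) = 66 - 1*1/172 = 66 - 1/172 = 11351/172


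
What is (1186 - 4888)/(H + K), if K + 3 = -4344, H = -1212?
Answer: 1234/1853 ≈ 0.66595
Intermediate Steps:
K = -4347 (K = -3 - 4344 = -4347)
(1186 - 4888)/(H + K) = (1186 - 4888)/(-1212 - 4347) = -3702/(-5559) = -3702*(-1/5559) = 1234/1853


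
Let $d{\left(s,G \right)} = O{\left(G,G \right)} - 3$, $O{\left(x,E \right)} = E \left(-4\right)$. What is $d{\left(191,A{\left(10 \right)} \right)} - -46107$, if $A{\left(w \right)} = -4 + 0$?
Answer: $46120$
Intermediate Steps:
$A{\left(w \right)} = -4$
$O{\left(x,E \right)} = - 4 E$
$d{\left(s,G \right)} = -3 - 4 G$ ($d{\left(s,G \right)} = - 4 G - 3 = -3 - 4 G$)
$d{\left(191,A{\left(10 \right)} \right)} - -46107 = \left(-3 - -16\right) - -46107 = \left(-3 + 16\right) + 46107 = 13 + 46107 = 46120$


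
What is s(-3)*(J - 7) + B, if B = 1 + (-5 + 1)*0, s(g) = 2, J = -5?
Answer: -23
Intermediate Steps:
B = 1 (B = 1 - 4*0 = 1 + 0 = 1)
s(-3)*(J - 7) + B = 2*(-5 - 7) + 1 = 2*(-12) + 1 = -24 + 1 = -23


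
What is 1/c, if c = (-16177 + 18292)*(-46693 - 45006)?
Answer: -1/193943385 ≈ -5.1561e-9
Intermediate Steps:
c = -193943385 (c = 2115*(-91699) = -193943385)
1/c = 1/(-193943385) = -1/193943385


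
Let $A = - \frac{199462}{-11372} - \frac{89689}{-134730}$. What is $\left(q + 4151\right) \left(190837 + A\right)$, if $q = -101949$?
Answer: $- \frac{3574745735587760728}{191518695} \approx -1.8665 \cdot 10^{10}$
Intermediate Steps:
$A = \frac{3486682321}{191518695}$ ($A = \left(-199462\right) \left(- \frac{1}{11372}\right) - - \frac{89689}{134730} = \frac{99731}{5686} + \frac{89689}{134730} = \frac{3486682321}{191518695} \approx 18.205$)
$\left(q + 4151\right) \left(190837 + A\right) = \left(-101949 + 4151\right) \left(190837 + \frac{3486682321}{191518695}\right) = \left(-97798\right) \frac{36552339880036}{191518695} = - \frac{3574745735587760728}{191518695}$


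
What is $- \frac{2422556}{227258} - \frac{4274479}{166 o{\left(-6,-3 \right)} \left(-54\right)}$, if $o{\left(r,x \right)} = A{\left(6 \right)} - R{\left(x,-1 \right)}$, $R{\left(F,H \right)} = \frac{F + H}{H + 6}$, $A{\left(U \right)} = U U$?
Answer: $\frac{430671008927}{187416945504} \approx 2.2979$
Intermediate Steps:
$A{\left(U \right)} = U^{2}$
$R{\left(F,H \right)} = \frac{F + H}{6 + H}$
$o{\left(r,x \right)} = \frac{181}{5} - \frac{x}{5}$ ($o{\left(r,x \right)} = 6^{2} - \frac{x - 1}{6 - 1} = 36 - \frac{-1 + x}{5} = 36 - \left(- \frac{1}{5} + \frac{x}{5}\right) = \frac{181}{5} - \frac{x}{5}$)
$- \frac{2422556}{227258} - \frac{4274479}{166 o{\left(-6,-3 \right)} \left(-54\right)} = - \frac{2422556}{227258} - \frac{4274479}{166 \left(\frac{181}{5} - - \frac{3}{5}\right) \left(-54\right)} = \left(-2422556\right) \frac{1}{227258} - \frac{4274479}{166 \left(\frac{181}{5} + \frac{3}{5}\right) \left(-54\right)} = - \frac{1211278}{113629} - \frac{4274479}{166 \cdot \frac{184}{5} \left(-54\right)} = - \frac{1211278}{113629} - \frac{4274479}{\frac{30544}{5} \left(-54\right)} = - \frac{1211278}{113629} - \frac{4274479}{- \frac{1649376}{5}} = - \frac{1211278}{113629} - - \frac{21372395}{1649376} = - \frac{1211278}{113629} + \frac{21372395}{1649376} = \frac{430671008927}{187416945504}$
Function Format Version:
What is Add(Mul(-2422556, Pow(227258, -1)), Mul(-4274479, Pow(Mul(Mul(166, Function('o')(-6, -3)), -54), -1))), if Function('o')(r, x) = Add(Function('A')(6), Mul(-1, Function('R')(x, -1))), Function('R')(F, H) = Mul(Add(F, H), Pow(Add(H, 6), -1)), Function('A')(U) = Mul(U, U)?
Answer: Rational(430671008927, 187416945504) ≈ 2.2979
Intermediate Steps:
Function('A')(U) = Pow(U, 2)
Function('R')(F, H) = Mul(Pow(Add(6, H), -1), Add(F, H)) (Function('R')(F, H) = Mul(Add(F, H), Pow(Add(6, H), -1)) = Mul(Pow(Add(6, H), -1), Add(F, H)))
Function('o')(r, x) = Add(Rational(181, 5), Mul(Rational(-1, 5), x)) (Function('o')(r, x) = Add(Pow(6, 2), Mul(-1, Mul(Pow(Add(6, -1), -1), Add(x, -1)))) = Add(36, Mul(-1, Mul(Pow(5, -1), Add(-1, x)))) = Add(36, Mul(-1, Mul(Rational(1, 5), Add(-1, x)))) = Add(36, Mul(-1, Add(Rational(-1, 5), Mul(Rational(1, 5), x)))) = Add(36, Add(Rational(1, 5), Mul(Rational(-1, 5), x))) = Add(Rational(181, 5), Mul(Rational(-1, 5), x)))
Add(Mul(-2422556, Pow(227258, -1)), Mul(-4274479, Pow(Mul(Mul(166, Function('o')(-6, -3)), -54), -1))) = Add(Mul(-2422556, Pow(227258, -1)), Mul(-4274479, Pow(Mul(Mul(166, Add(Rational(181, 5), Mul(Rational(-1, 5), -3))), -54), -1))) = Add(Mul(-2422556, Rational(1, 227258)), Mul(-4274479, Pow(Mul(Mul(166, Add(Rational(181, 5), Rational(3, 5))), -54), -1))) = Add(Rational(-1211278, 113629), Mul(-4274479, Pow(Mul(Mul(166, Rational(184, 5)), -54), -1))) = Add(Rational(-1211278, 113629), Mul(-4274479, Pow(Mul(Rational(30544, 5), -54), -1))) = Add(Rational(-1211278, 113629), Mul(-4274479, Pow(Rational(-1649376, 5), -1))) = Add(Rational(-1211278, 113629), Mul(-4274479, Rational(-5, 1649376))) = Add(Rational(-1211278, 113629), Rational(21372395, 1649376)) = Rational(430671008927, 187416945504)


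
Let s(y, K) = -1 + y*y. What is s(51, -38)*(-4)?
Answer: -10400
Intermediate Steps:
s(y, K) = -1 + y**2
s(51, -38)*(-4) = (-1 + 51**2)*(-4) = (-1 + 2601)*(-4) = 2600*(-4) = -10400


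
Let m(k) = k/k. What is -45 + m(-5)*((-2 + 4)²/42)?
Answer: -943/21 ≈ -44.905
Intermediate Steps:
m(k) = 1
-45 + m(-5)*((-2 + 4)²/42) = -45 + 1*((-2 + 4)²/42) = -45 + 1*(2²*(1/42)) = -45 + 1*(4*(1/42)) = -45 + 1*(2/21) = -45 + 2/21 = -943/21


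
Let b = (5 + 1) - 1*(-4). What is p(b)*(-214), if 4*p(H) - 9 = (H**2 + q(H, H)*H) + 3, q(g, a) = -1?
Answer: -5457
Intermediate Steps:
b = 10 (b = 6 + 4 = 10)
p(H) = 3 - H/4 + H**2/4 (p(H) = 9/4 + ((H**2 - H) + 3)/4 = 9/4 + (3 + H**2 - H)/4 = 9/4 + (3/4 - H/4 + H**2/4) = 3 - H/4 + H**2/4)
p(b)*(-214) = (3 - 1/4*10 + (1/4)*10**2)*(-214) = (3 - 5/2 + (1/4)*100)*(-214) = (3 - 5/2 + 25)*(-214) = (51/2)*(-214) = -5457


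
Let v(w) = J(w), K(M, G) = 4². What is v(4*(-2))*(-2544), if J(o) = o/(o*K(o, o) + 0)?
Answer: -159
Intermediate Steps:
K(M, G) = 16
J(o) = 1/16 (J(o) = o/(o*16 + 0) = o/(16*o + 0) = o/((16*o)) = o*(1/(16*o)) = 1/16)
v(w) = 1/16
v(4*(-2))*(-2544) = (1/16)*(-2544) = -159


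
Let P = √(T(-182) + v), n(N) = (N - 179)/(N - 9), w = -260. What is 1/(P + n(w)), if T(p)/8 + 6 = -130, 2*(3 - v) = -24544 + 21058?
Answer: -118091/47420817 + 72361*√658/47420817 ≈ 0.036652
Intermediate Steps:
v = 1746 (v = 3 - (-24544 + 21058)/2 = 3 - ½*(-3486) = 3 + 1743 = 1746)
T(p) = -1088 (T(p) = -48 + 8*(-130) = -48 - 1040 = -1088)
n(N) = (-179 + N)/(-9 + N)
P = √658 (P = √(-1088 + 1746) = √658 ≈ 25.652)
1/(P + n(w)) = 1/(√658 + (-179 - 260)/(-9 - 260)) = 1/(√658 - 439/(-269)) = 1/(√658 - 1/269*(-439)) = 1/(√658 + 439/269) = 1/(439/269 + √658)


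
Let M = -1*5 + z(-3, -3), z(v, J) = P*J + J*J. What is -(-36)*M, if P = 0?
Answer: 144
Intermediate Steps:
z(v, J) = J² (z(v, J) = 0*J + J*J = 0 + J² = J²)
M = 4 (M = -1*5 + (-3)² = -5 + 9 = 4)
-(-36)*M = -(-36)*4 = -9*(-16) = 144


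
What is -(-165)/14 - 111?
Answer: -1389/14 ≈ -99.214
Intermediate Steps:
-(-165)/14 - 111 = -15*(-11/14) - 111 = 165/14 - 111 = -1389/14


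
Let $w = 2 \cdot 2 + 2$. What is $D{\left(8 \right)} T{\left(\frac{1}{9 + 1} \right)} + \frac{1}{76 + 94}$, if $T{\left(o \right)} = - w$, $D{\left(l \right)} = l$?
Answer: $- \frac{8159}{170} \approx -47.994$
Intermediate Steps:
$w = 6$ ($w = 4 + 2 = 6$)
$T{\left(o \right)} = -6$ ($T{\left(o \right)} = \left(-1\right) 6 = -6$)
$D{\left(8 \right)} T{\left(\frac{1}{9 + 1} \right)} + \frac{1}{76 + 94} = 8 \left(-6\right) + \frac{1}{76 + 94} = -48 + \frac{1}{170} = - \frac{8159}{170}$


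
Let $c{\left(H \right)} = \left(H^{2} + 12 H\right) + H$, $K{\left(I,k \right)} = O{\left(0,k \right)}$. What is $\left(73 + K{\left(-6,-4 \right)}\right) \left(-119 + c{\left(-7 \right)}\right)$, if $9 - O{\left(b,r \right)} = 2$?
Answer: $-12880$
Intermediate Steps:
$O{\left(b,r \right)} = 7$ ($O{\left(b,r \right)} = 9 - 2 = 7$)
$K{\left(I,k \right)} = 7$
$c{\left(H \right)} = H^{2} + 13 H$
$\left(73 + K{\left(-6,-4 \right)}\right) \left(-119 + c{\left(-7 \right)}\right) = \left(73 + 7\right) \left(-119 - 7 \left(13 - 7\right)\right) = 80 \left(-119 - 42\right) = 80 \left(-161\right) = -12880$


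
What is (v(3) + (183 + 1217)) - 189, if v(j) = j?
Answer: 1214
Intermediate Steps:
(v(3) + (183 + 1217)) - 189 = (3 + (183 + 1217)) - 189 = (3 + 1400) - 189 = 1403 - 189 = 1214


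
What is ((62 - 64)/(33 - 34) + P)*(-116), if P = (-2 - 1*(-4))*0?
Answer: -232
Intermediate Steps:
P = 0 (P = (-2 + 4)*0 = 2*0 = 0)
((62 - 64)/(33 - 34) + P)*(-116) = ((62 - 64)/(33 - 34) + 0)*(-116) = (-2/(-1) + 0)*(-116) = (-2*(-1) + 0)*(-116) = (2 + 0)*(-116) = 2*(-116) = -232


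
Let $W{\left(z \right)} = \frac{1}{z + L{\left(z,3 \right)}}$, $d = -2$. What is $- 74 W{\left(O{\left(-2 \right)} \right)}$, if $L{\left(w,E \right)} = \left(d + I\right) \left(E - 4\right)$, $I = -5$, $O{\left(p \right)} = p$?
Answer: $- \frac{74}{5} \approx -14.8$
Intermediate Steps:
$L{\left(w,E \right)} = 28 - 7 E$ ($L{\left(w,E \right)} = \left(-2 - 5\right) \left(E - 4\right) = - 7 \left(-4 + E\right) = 28 - 7 E$)
$W{\left(z \right)} = \frac{1}{7 + z}$ ($W{\left(z \right)} = \frac{1}{z + \left(28 - 21\right)} = \frac{1}{z + 7} = \frac{1}{7 + z}$)
$- 74 W{\left(O{\left(-2 \right)} \right)} = - \frac{74}{7 - 2} = - \frac{74}{5}$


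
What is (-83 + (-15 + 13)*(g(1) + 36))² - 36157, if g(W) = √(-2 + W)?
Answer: -12136 + 620*I ≈ -12136.0 + 620.0*I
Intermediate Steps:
(-83 + (-15 + 13)*(g(1) + 36))² - 36157 = (-83 + (-15 + 13)*(√(-2 + 1) + 36))² - 36157 = (-83 - 2*(√(-1) + 36))² - 36157 = (-83 - 2*(I + 36))² - 36157 = (-83 - 2*(36 + I))² - 36157 = (-83 + (-72 - 2*I))² - 36157 = (-155 - 2*I)² - 36157 = -36157 + (-155 - 2*I)²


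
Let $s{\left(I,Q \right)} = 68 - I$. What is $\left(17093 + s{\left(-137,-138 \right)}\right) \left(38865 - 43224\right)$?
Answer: $-75401982$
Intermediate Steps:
$\left(17093 + s{\left(-137,-138 \right)}\right) \left(38865 - 43224\right) = \left(17093 + \left(68 - -137\right)\right) \left(38865 - 43224\right) = \left(17093 + \left(68 + 137\right)\right) \left(-4359\right) = \left(17093 + 205\right) \left(-4359\right) = 17298 \left(-4359\right) = -75401982$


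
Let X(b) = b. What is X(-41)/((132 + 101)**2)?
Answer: -41/54289 ≈ -0.00075522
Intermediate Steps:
X(-41)/((132 + 101)**2) = -41/(132 + 101)**2 = -41/(233**2) = -41/54289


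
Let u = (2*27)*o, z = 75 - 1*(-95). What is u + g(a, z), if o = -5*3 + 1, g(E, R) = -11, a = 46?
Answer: -767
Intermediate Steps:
z = 170 (z = 75 + 95 = 170)
o = -14 (o = -15 + 1 = -14)
u = -756 (u = (2*27)*(-14) = 54*(-14) = -756)
u + g(a, z) = -756 - 11 = -767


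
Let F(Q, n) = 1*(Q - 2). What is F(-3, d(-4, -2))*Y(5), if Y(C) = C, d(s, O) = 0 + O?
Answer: -25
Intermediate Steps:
d(s, O) = O
F(Q, n) = -2 + Q (F(Q, n) = 1*(-2 + Q) = -2 + Q)
F(-3, d(-4, -2))*Y(5) = (-2 - 3)*5 = -5*5 = -25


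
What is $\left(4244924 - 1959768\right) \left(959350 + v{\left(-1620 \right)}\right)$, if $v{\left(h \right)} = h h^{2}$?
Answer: $-9713212453959400$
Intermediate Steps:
$v{\left(h \right)} = h^{3}$
$\left(4244924 - 1959768\right) \left(959350 + v{\left(-1620 \right)}\right) = \left(4244924 - 1959768\right) \left(959350 + \left(-1620\right)^{3}\right) = 2285156 \left(959350 - 4251528000\right) = 2285156 \left(-4250568650\right) = -9713212453959400$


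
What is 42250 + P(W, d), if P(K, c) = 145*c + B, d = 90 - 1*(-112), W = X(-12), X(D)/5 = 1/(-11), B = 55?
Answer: 71595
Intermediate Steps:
X(D) = -5/11 (X(D) = 5/(-11) = 5*(-1/11) = -5/11)
W = -5/11 ≈ -0.45455
d = 202 (d = 90 + 112 = 202)
P(K, c) = 55 + 145*c (P(K, c) = 145*c + 55 = 55 + 145*c)
42250 + P(W, d) = 42250 + (55 + 145*202) = 42250 + (55 + 29290) = 42250 + 29345 = 71595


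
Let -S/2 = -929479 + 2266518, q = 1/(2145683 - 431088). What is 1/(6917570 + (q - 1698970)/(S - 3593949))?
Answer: 10747127754065/74344011450732889199 ≈ 1.4456e-7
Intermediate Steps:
q = 1/1714595 ≈ 5.8323e-7
S = -2674078 (S = -2*(-929479 + 2266518) = -2*1337039 = -2674078)
1/(6917570 + (q - 1698970)/(S - 3593949)) = 1/(6917570 + (1/1714595 - 1698970)/(-2674078 - 3593949)) = 1/(6917570 - 2913045467149/1714595/(-6268027)) = 1/(6917570 - 2913045467149/1714595*(-1/6268027)) = 1/(6917570 + 2913045467149/10747127754065) = 1/(74344011450732889199/10747127754065) = 10747127754065/74344011450732889199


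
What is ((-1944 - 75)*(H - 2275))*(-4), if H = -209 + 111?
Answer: -19164348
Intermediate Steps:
H = -98
((-1944 - 75)*(H - 2275))*(-4) = ((-1944 - 75)*(-98 - 2275))*(-4) = -2019*(-2373)*(-4) = 4791087*(-4) = -19164348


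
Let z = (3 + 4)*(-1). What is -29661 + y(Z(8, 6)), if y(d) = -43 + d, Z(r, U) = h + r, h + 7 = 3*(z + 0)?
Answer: -29724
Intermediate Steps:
z = -7 (z = 7*(-1) = -7)
h = -28 (h = -7 + 3*(-7 + 0) = -7 + 3*(-7) = -7 - 21 = -28)
Z(r, U) = -28 + r
-29661 + y(Z(8, 6)) = -29661 + (-43 + (-28 + 8)) = -29661 + (-43 - 20) = -29661 - 63 = -29724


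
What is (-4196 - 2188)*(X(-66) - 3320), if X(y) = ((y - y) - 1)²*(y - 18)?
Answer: 21731136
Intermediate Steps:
X(y) = -18 + y (X(y) = (0 - 1)²*(-18 + y) = (-1)²*(-18 + y) = 1*(-18 + y) = -18 + y)
(-4196 - 2188)*(X(-66) - 3320) = (-4196 - 2188)*((-18 - 66) - 3320) = -6384*(-84 - 3320) = -6384*(-3404) = 21731136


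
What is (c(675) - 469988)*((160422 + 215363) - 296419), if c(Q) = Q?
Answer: -37247495558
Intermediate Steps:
(c(675) - 469988)*((160422 + 215363) - 296419) = (675 - 469988)*((160422 + 215363) - 296419) = -469313*(375785 - 296419) = -469313*79366 = -37247495558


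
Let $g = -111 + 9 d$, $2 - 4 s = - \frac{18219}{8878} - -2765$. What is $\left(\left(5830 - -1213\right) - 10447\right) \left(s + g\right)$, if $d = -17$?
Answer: $\frac{1253813931}{386} \approx 3.2482 \cdot 10^{6}$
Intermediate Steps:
$s = - \frac{24511695}{35512}$ ($s = \frac{1}{2} - \frac{- \frac{18219}{8878} - -2765}{4} = \frac{1}{2} - \frac{\left(-18219\right) \frac{1}{8878} + 2765}{4} = \frac{1}{2} - \frac{- \frac{18219}{8878} + 2765}{4} = \frac{1}{2} - \frac{24529451}{35512} = - \frac{24511695}{35512} \approx -690.24$)
$g = -264$ ($g = -111 + 9 \left(-17\right) = -111 - 153 = -264$)
$\left(\left(5830 - -1213\right) - 10447\right) \left(s + g\right) = \left(\left(5830 - -1213\right) - 10447\right) \left(- \frac{24511695}{35512} - 264\right) = \left(\left(5830 + 1213\right) - 10447\right) \left(- \frac{33886863}{35512}\right) = \left(7043 - 10447\right) \left(- \frac{33886863}{35512}\right) = \left(-3404\right) \left(- \frac{33886863}{35512}\right) = \frac{1253813931}{386}$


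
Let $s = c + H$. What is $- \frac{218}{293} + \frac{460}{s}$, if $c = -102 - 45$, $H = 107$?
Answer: $- \frac{7175}{586} \approx -12.244$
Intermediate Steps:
$c = -147$ ($c = -102 - 45 = -147$)
$s = -40$ ($s = -147 + 107 = -40$)
$- \frac{218}{293} + \frac{460}{s} = - \frac{218}{293} + \frac{460}{-40} = \left(-218\right) \frac{1}{293} + 460 \left(- \frac{1}{40}\right) = - \frac{218}{293} - \frac{23}{2} = - \frac{7175}{586}$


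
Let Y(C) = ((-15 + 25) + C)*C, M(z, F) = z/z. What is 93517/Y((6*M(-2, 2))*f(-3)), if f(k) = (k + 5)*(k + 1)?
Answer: 93517/336 ≈ 278.32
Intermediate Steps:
M(z, F) = 1
f(k) = (1 + k)*(5 + k) (f(k) = (5 + k)*(1 + k) = (1 + k)*(5 + k))
Y(C) = C*(10 + C) (Y(C) = (10 + C)*C = C*(10 + C))
93517/Y((6*M(-2, 2))*f(-3)) = 93517/((((6*1)*(5 + (-3)² + 6*(-3)))*(10 + (6*1)*(5 + (-3)² + 6*(-3))))) = 93517/(((6*(5 + 9 - 18))*(10 + 6*(5 + 9 - 18)))) = 93517/(((6*(-4))*(10 + 6*(-4)))) = 93517/((-24*(10 - 24))) = 93517/((-24*(-14))) = 93517/336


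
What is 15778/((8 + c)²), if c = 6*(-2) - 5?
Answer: 15778/81 ≈ 194.79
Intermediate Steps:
c = -17 (c = -12 - 5 = -17)
15778/((8 + c)²) = 15778/((8 - 17)²) = 15778/((-9)²) = 15778/81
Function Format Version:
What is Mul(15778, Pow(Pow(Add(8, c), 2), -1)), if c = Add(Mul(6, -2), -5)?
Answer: Rational(15778, 81) ≈ 194.79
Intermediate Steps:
c = -17 (c = Add(-12, -5) = -17)
Mul(15778, Pow(Pow(Add(8, c), 2), -1)) = Mul(15778, Pow(Pow(Add(8, -17), 2), -1)) = Mul(15778, Pow(Pow(-9, 2), -1)) = Mul(15778, Pow(81, -1)) = Mul(15778, Rational(1, 81)) = Rational(15778, 81)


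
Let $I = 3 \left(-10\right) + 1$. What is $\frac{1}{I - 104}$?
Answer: $- \frac{1}{133} \approx -0.0075188$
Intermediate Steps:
$I = -29$ ($I = -30 + 1 = -29$)
$\frac{1}{I - 104} = \frac{1}{-29 - 104} = \frac{1}{-133} = - \frac{1}{133}$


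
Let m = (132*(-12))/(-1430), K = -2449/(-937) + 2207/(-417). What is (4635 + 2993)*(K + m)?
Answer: -304393066856/25397385 ≈ -11985.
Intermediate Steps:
K = -1046726/390729 (K = -2449*(-1/937) + 2207*(-1/417) = 2449/937 - 2207/417 = -1046726/390729 ≈ -2.6789)
m = 72/65 (m = -1584*(-1/1430) = 72/65 ≈ 1.1077)
(4635 + 2993)*(K + m) = (4635 + 2993)*(-1046726/390729 + 72/65) = 7628*(-39904702/25397385) = -304393066856/25397385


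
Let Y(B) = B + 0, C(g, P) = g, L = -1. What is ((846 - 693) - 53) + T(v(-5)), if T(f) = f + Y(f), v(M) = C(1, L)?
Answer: 102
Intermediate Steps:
v(M) = 1
Y(B) = B
T(f) = 2*f (T(f) = f + f = 2*f)
((846 - 693) - 53) + T(v(-5)) = ((846 - 693) - 53) + 2*1 = (153 - 53) + 2 = 100 + 2 = 102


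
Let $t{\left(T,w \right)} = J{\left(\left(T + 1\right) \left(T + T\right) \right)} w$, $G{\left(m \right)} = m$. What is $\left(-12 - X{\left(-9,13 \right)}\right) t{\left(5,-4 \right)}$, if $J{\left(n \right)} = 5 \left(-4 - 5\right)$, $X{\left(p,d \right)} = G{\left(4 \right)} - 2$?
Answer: $-2520$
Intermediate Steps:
$X{\left(p,d \right)} = 2$ ($X{\left(p,d \right)} = 4 - 2 = 2$)
$J{\left(n \right)} = -45$ ($J{\left(n \right)} = 5 \left(-9\right) = -45$)
$t{\left(T,w \right)} = - 45 w$
$\left(-12 - X{\left(-9,13 \right)}\right) t{\left(5,-4 \right)} = \left(-12 - 2\right) \left(\left(-45\right) \left(-4\right)\right) = \left(-12 - 2\right) 180 = \left(-14\right) 180 = -2520$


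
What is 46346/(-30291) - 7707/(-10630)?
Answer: -259205243/321993330 ≈ -0.80500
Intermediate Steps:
46346/(-30291) - 7707/(-10630) = 46346*(-1/30291) - 7707*(-1/10630) = -46346/30291 + 7707/10630 = -259205243/321993330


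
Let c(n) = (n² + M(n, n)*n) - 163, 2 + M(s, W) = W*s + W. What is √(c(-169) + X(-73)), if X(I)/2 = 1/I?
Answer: 3*I*√2824081066/73 ≈ 2183.9*I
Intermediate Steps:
M(s, W) = -2 + W + W*s (M(s, W) = -2 + (W*s + W) = -2 + (W + W*s) = -2 + W + W*s)
X(I) = 2/I
c(n) = -163 + n² + n*(-2 + n + n²) (c(n) = (n² + (-2 + n + n*n)*n) - 163 = (n² + (-2 + n + n²)*n) - 163 = (n² + n*(-2 + n + n²)) - 163 = -163 + n² + n*(-2 + n + n²))
√(c(-169) + X(-73)) = √((-163 + (-169)² - 169*(-2 - 169 + (-169)²)) + 2/(-73)) = √((-163 + 28561 - 169*(-2 - 169 + 28561)) + 2*(-1/73)) = √((-163 + 28561 - 169*28390) - 2/73) = √((-163 + 28561 - 4797910) - 2/73) = √(-4769512 - 2/73) = √(-348174378/73) = 3*I*√2824081066/73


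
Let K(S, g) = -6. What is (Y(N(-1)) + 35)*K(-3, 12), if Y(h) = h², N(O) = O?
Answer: -216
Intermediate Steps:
(Y(N(-1)) + 35)*K(-3, 12) = ((-1)² + 35)*(-6) = (1 + 35)*(-6) = 36*(-6) = -216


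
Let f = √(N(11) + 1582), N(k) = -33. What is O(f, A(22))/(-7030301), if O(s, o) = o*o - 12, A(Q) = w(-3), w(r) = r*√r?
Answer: 39/7030301 ≈ 5.5474e-6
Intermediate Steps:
w(r) = r^(3/2)
A(Q) = -3*I*√3 (A(Q) = (-3)^(3/2) = -3*I*√3)
f = √1549 (f = √(-33 + 1582) = √1549 ≈ 39.357)
O(s, o) = -12 + o² (O(s, o) = o² - 12 = -12 + o²)
O(f, A(22))/(-7030301) = (-12 + (-3*I*√3)²)/(-7030301) = (-12 - 27)*(-1/7030301) = -39*(-1/7030301) = 39/7030301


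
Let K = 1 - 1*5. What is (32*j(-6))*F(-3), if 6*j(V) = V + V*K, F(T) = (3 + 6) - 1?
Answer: 768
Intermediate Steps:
K = -4 (K = 1 - 5 = -4)
F(T) = 8 (F(T) = 9 - 1 = 8)
j(V) = -V/2 (j(V) = (V + V*(-4))/6 = (V - 4*V)/6 = (-3*V)/6 = -V/2)
(32*j(-6))*F(-3) = (32*(-½*(-6)))*8 = (32*3)*8 = 96*8 = 768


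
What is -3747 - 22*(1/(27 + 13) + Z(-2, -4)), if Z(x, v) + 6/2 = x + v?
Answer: -70991/20 ≈ -3549.6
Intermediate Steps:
Z(x, v) = -3 + v + x (Z(x, v) = -3 + (x + v) = -3 + (v + x) = -3 + v + x)
-3747 - 22*(1/(27 + 13) + Z(-2, -4)) = -3747 - 22*(1/(27 + 13) + (-3 - 4 - 2)) = -3747 - 22*(1/40 - 9) = -3747 - 22*(-359/40) = -3747 + 3949/20 = -70991/20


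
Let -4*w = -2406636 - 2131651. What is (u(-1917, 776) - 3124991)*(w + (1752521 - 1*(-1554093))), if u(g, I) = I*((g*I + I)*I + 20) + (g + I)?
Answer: -3976318053894676851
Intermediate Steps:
w = 4538287/4 (w = -(-2406636 - 2131651)/4 = -¼*(-4538287) = 4538287/4 ≈ 1.1346e+6)
u(g, I) = I + g + I*(20 + I*(I + I*g)) (u(g, I) = I*((I*g + I)*I + 20) + (I + g) = I*((I + I*g)*I + 20) + (I + g) = I*(I*(I + I*g) + 20) + (I + g) = I*(20 + I*(I + I*g)) + (I + g) = I + g + I*(20 + I*(I + I*g)))
(u(-1917, 776) - 3124991)*(w + (1752521 - 1*(-1554093))) = ((-1917 + 776³ + 21*776 - 1917*776³) - 3124991)*(4538287/4 + (1752521 - 1*(-1554093))) = ((-1917 + 467288576 + 16296 - 1917*467288576) - 3124991)*(4538287/4 + (1752521 + 1554093)) = ((-1917 + 467288576 + 16296 - 895792200192) - 3124991)*(4538287/4 + 3306614) = (-895324897237 - 3124991)*(17764743/4) = -895328022228*17764743/4 = -3976318053894676851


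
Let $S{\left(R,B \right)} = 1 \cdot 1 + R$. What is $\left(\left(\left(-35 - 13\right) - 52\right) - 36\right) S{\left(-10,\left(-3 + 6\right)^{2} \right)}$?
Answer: $1224$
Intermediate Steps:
$S{\left(R,B \right)} = 1 + R$
$\left(\left(\left(-35 - 13\right) - 52\right) - 36\right) S{\left(-10,\left(-3 + 6\right)^{2} \right)} = \left(\left(\left(-35 - 13\right) - 52\right) - 36\right) \left(1 - 10\right) = \left(\left(-48 - 52\right) - 36\right) \left(-9\right) = \left(-100 - 36\right) \left(-9\right) = \left(-136\right) \left(-9\right) = 1224$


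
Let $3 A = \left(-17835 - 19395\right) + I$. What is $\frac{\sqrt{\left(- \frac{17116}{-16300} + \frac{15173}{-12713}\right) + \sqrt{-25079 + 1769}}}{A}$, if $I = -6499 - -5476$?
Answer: $- \frac{\sqrt{-15398758855512 + 322056868797075 i \sqrt{2590}}}{132114322345} \approx -0.00068489 - 0.00068554 i$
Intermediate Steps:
$I = -1023$ ($I = -6499 + 5476 = -1023$)
$A = -12751$ ($A = \frac{\left(-17835 - 19395\right) - 1023}{3} = \frac{-37230 - 1023}{3} = \frac{1}{3} \left(-38253\right) = -12751$)
$\frac{\sqrt{\left(- \frac{17116}{-16300} + \frac{15173}{-12713}\right) + \sqrt{-25079 + 1769}}}{A} = \frac{\sqrt{\left(- \frac{17116}{-16300} + \frac{15173}{-12713}\right) + \sqrt{-25079 + 1769}}}{-12751} = \sqrt{\left(\left(-17116\right) \left(- \frac{1}{16300}\right) + 15173 \left(- \frac{1}{12713}\right)\right) + \sqrt{-23310}} \left(- \frac{1}{12751}\right) = \sqrt{\left(\frac{4279}{4075} - \frac{15173}{12713}\right) + 3 i \sqrt{2590}} \left(- \frac{1}{12751}\right) = \sqrt{- \frac{7431048}{51805475} + 3 i \sqrt{2590}} \left(- \frac{1}{12751}\right) = - \frac{\sqrt{- \frac{7431048}{51805475} + 3 i \sqrt{2590}}}{12751}$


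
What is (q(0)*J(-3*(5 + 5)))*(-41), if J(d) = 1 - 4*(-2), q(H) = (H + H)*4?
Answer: 0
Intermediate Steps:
q(H) = 8*H (q(H) = (2*H)*4 = 8*H)
J(d) = 9 (J(d) = 1 + 8 = 9)
(q(0)*J(-3*(5 + 5)))*(-41) = ((8*0)*9)*(-41) = (0*9)*(-41) = 0*(-41) = 0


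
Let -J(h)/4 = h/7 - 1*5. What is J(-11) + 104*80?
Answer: 58424/7 ≈ 8346.3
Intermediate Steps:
J(h) = 20 - 4*h/7 (J(h) = -4*(h/7 - 1*5) = -4*(h*(⅐) - 5) = -4*(h/7 - 5) = -4*(-5 + h/7) = 20 - 4*h/7)
J(-11) + 104*80 = (20 - 4/7*(-11)) + 104*80 = (20 + 44/7) + 8320 = 184/7 + 8320 = 58424/7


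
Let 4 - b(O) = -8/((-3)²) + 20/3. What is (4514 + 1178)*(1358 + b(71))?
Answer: 69476552/9 ≈ 7.7196e+6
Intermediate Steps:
b(O) = -16/9 (b(O) = 4 - (-8/((-3)²) + 20/3) = 4 - (-8/9 + 20*(⅓)) = 4 - (-8*⅑ + 20/3) = 4 - (-8/9 + 20/3) = 4 - 1*52/9 = 4 - 52/9 = -16/9)
(4514 + 1178)*(1358 + b(71)) = (4514 + 1178)*(1358 - 16/9) = 5692*(12206/9) = 69476552/9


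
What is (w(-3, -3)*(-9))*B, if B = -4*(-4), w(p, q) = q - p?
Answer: 0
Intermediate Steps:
B = 16
(w(-3, -3)*(-9))*B = ((-3 - 1*(-3))*(-9))*16 = ((-3 + 3)*(-9))*16 = (0*(-9))*16 = 0*16 = 0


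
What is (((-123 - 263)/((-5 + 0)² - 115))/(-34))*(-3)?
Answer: 193/510 ≈ 0.37843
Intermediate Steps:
(((-123 - 263)/((-5 + 0)² - 115))/(-34))*(-3) = (-386/((-5)² - 115)*(-1/34))*(-3) = (-386/(25 - 115)*(-1/34))*(-3) = (-386/(-90)*(-1/34))*(-3) = (-386*(-1/90)*(-1/34))*(-3) = ((193/45)*(-1/34))*(-3) = -193/1530*(-3) = 193/510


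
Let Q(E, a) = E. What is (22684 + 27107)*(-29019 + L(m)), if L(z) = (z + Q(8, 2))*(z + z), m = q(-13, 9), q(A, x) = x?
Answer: -1429648983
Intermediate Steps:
m = 9
L(z) = 2*z*(8 + z) (L(z) = (z + 8)*(z + z) = (8 + z)*(2*z) = 2*z*(8 + z))
(22684 + 27107)*(-29019 + L(m)) = (22684 + 27107)*(-29019 + 2*9*(8 + 9)) = 49791*(-29019 + 2*9*17) = 49791*(-29019 + 306) = 49791*(-28713) = -1429648983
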